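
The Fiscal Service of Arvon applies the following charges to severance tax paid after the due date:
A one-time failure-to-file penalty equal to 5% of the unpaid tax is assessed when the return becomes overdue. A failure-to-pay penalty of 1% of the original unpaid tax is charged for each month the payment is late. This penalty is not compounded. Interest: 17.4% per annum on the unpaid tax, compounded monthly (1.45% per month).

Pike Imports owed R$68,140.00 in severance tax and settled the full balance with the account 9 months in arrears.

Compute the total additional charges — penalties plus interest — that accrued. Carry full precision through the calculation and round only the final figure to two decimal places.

Failure-to-file penalty: 5% × R$68,140.00 = R$3,407.00
Failure-to-pay penalty: 9 × 1% × R$68,140.00 = R$6,132.60
Interest: R$68,140.00 × ((1 + 0.0145)^9 − 1) = R$68,140.00 × 0.1383307… = R$9,425.8563…
Penalties + interest = R$9,539.6000 + R$9,425.8563… = R$18,965.46

R$18,965.46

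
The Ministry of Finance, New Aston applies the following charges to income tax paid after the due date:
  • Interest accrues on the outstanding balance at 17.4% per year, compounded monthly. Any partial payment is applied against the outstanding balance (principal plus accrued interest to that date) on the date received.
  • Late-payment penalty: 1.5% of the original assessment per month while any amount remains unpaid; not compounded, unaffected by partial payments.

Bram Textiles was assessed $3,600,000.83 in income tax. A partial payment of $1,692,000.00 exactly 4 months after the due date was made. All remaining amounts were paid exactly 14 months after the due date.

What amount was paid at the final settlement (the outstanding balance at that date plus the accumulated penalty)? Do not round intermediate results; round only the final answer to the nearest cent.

Monthly rate = 17.4% ÷ 12 = 1.45%
Balance at month 4: $3,600,000.8300 × (1 + 0.0145)^4 = $3,813,386.3385…
After $1,692,000.00 payment: $3,813,386.3385… − $1,692,000.00 = $2,121,386.3385…
Balance at month 14: $2,121,386.3385… × (1 + 0.0145)^10 = $2,449,854.4413…
Penalty: 14 × 1.5% × $3,600,000.83 = $756,000.17…
Final settlement = outstanding balance + penalty = $2,449,854.4413… + $756,000.17… = $3,205,854.62

$3,205,854.62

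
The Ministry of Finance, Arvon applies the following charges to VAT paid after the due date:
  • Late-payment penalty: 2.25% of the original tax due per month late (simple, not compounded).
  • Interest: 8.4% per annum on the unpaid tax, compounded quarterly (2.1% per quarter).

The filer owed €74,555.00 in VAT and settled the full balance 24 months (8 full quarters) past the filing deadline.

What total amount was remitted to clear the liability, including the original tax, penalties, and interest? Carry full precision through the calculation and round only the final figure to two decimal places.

€128,300.24

Late-payment penalty: 24 × 2.25% × €74,555.00 = €40,259.70
Interest: €74,555.00 × ((1 + 0.021)^8 − 1) = €74,555.00 × 0.1808805… = €13,485.5428…
Total = €74,555.00 + €40,259.7000 + €13,485.5428… = €128,300.24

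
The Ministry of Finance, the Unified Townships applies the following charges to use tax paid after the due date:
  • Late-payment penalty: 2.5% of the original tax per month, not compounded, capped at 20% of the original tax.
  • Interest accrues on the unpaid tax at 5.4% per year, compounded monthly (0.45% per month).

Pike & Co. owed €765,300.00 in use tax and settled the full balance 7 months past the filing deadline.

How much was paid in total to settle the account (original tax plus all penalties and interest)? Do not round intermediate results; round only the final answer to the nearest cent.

€923,662.35

Penalty: 7 × 2.5% × €765,300.00 = €133,927.50 (below the 20% cap of €153,060.00)
Interest: €765,300.00 × ((1 + 0.0045)^7 − 1) = €765,300.00 × 0.0319285… = €24,434.8457…
Total = €765,300.00 + €133,927.5000 + €24,434.8457… = €923,662.35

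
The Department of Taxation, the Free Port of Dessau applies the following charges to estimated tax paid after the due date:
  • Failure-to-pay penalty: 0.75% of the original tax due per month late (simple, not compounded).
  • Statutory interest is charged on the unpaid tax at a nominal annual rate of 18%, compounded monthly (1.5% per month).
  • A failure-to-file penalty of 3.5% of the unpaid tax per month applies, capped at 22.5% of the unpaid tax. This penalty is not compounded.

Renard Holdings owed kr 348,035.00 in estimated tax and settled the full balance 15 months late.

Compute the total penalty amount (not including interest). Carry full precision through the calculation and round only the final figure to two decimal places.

kr 117,461.81

Failure-to-file: 15 × 3.5% × kr 348,035.00 = kr 182,718.38…, capped at 22.5% × kr 348,035.00 = kr 78,307.88…
Failure-to-pay penalty: 15 × 0.75% × kr 348,035.00 = kr 39,153.94…
Total penalty = kr 78,307.88… + kr 39,153.94… = kr 117,461.81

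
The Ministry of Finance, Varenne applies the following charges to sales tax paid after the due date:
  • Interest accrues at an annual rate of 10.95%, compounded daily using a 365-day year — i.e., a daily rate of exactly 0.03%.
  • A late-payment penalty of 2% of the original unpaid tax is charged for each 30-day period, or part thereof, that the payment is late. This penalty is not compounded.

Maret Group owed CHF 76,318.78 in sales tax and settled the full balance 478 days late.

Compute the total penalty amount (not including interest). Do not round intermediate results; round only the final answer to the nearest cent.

CHF 24,422.01

Penalty periods: ⌈478/30⌉ = 16; penalty = 16 × 2% × CHF 76,318.78 = CHF 24,422.01…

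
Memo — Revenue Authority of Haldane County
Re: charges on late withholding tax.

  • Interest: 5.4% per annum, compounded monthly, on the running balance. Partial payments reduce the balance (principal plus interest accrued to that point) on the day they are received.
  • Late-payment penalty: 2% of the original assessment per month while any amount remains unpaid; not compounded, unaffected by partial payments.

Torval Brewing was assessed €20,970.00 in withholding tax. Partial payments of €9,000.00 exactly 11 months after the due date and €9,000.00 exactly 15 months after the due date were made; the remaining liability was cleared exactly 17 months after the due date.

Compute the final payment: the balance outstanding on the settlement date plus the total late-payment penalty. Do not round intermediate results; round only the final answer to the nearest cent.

€11,436.14

Monthly rate = 5.4% ÷ 12 = 0.45%
Balance at month 11: €20,970.0000 × (1 + 0.0045)^11 = €22,031.6885…
After €9,000.00 payment: €22,031.6885… − €9,000.00 = €13,031.6885…
Balance at month 15: €13,031.6885… × (1 + 0.0045)^4 = €13,267.8470…
After €9,000.00 payment: €13,267.8470… − €9,000.00 = €4,267.8470…
Balance at month 17: €4,267.8470… × (1 + 0.0045)^2 = €4,306.3440…
Penalty: 17 × 2% × €20,970.00 = €7,129.80
Final settlement = outstanding balance + penalty = €4,306.3440… + €7,129.80 = €11,436.14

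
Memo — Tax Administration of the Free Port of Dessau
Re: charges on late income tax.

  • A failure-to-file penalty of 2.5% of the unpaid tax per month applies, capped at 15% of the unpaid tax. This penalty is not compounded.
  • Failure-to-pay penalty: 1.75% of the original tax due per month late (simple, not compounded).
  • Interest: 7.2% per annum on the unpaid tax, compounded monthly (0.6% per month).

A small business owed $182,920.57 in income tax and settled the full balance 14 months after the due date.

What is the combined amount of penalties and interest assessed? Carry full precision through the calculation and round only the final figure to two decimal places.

Failure-to-file: 14 × 2.5% × $182,920.57 = $64,022.20…, capped at 15% × $182,920.57 = $27,438.09…
Failure-to-pay penalty: 14 × 1.75% × $182,920.57 = $44,815.54…
Interest: $182,920.57 × ((1 + 0.006)^14 − 1) = $182,920.57 × 0.0873559… = $15,979.1978…
Penalties + interest = $72,253.6252… + $15,979.1978… = $88,232.82

$88,232.82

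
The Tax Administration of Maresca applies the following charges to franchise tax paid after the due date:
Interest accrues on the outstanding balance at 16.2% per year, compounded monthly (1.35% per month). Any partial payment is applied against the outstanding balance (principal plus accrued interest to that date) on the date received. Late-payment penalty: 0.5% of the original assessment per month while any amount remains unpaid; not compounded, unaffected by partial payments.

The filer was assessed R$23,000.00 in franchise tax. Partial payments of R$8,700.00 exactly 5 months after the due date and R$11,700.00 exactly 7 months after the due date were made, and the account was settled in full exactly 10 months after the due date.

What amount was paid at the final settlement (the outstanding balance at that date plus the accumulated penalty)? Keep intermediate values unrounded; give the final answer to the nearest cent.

Balance at month 5: R$23,000.0000 × (1 + 0.0135)^5 = R$24,594.9872…
After R$8,700.00 payment: R$24,594.9872… − R$8,700.00 = R$15,894.9872…
Balance at month 7: R$15,894.9872… × (1 + 0.0135)^2 = R$16,327.0487…
After R$11,700.00 payment: R$16,327.0487… − R$11,700.00 = R$4,627.0487…
Balance at month 10: R$4,627.0487… × (1 + 0.0135)^3 = R$4,816.9854…
Penalty: 10 × 0.5% × R$23,000.00 = R$1,150.00
Final settlement = outstanding balance + penalty = R$4,816.9854… + R$1,150.00 = R$5,966.99

R$5,966.99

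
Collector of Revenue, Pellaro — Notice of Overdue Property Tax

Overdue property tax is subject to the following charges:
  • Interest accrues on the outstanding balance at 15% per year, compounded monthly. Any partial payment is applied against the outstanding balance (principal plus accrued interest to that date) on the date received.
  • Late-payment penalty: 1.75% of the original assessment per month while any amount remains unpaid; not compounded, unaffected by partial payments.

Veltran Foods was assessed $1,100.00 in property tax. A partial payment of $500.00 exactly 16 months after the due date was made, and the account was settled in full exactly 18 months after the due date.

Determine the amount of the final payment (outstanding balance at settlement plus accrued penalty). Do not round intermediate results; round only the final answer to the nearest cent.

$1,209.56

Monthly rate = 15% ÷ 12 = 1.25%
Balance at month 16: $1,100.0000 × (1 + 0.0125)^16 = $1,341.8785…
After $500.00 payment: $1,341.8785… − $500.00 = $841.8785…
Balance at month 18: $841.8785… × (1 + 0.0125)^2 = $863.0570…
Penalty: 18 × 1.75% × $1,100.00 = $346.50
Final settlement = outstanding balance + penalty = $863.0570… + $346.50 = $1,209.56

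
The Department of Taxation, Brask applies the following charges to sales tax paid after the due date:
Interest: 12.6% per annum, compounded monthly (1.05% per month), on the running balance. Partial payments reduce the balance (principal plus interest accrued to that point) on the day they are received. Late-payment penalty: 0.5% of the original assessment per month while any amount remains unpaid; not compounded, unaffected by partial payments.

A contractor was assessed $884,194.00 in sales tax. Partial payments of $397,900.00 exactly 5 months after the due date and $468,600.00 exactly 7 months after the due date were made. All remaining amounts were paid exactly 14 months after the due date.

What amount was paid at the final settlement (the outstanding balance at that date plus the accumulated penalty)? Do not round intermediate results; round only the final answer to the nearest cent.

Balance at month 5: $884,194.0000 × (1 + 0.0105)^5 = $931,599.2984…
After $397,900.00 payment: $931,599.2984… − $397,900.00 = $533,699.2984…
Balance at month 7: $533,699.2984… × (1 + 0.0105)^2 = $544,965.8240…
After $468,600.00 payment: $544,965.8240… − $468,600.00 = $76,365.8240…
Balance at month 14: $76,365.8240… × (1 + 0.0105)^7 = $82,158.6448…
Penalty: 14 × 0.5% × $884,194.00 = $61,893.58
Final settlement = outstanding balance + penalty = $82,158.6448… + $61,893.58 = $144,052.22

$144,052.22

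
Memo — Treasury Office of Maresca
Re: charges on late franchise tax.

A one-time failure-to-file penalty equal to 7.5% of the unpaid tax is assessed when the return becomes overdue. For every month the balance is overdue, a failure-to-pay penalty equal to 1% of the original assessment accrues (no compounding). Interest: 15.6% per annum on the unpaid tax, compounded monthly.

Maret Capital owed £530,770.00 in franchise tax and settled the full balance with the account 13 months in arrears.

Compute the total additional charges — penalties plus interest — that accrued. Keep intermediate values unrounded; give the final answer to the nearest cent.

Failure-to-file penalty: 7.5% × £530,770.00 = £39,807.75
Failure-to-pay penalty = 1% × £530,770.00 × 13 mo = £69,000.10
Interest (15.6%/yr ÷ 12 = 1.3%/month): £530,770.00 × ((1 + 0.013)^13 − 1) = £97,041.3422…
Penalties + interest = £108,807.8500 + £97,041.3422… = £205,849.19

£205,849.19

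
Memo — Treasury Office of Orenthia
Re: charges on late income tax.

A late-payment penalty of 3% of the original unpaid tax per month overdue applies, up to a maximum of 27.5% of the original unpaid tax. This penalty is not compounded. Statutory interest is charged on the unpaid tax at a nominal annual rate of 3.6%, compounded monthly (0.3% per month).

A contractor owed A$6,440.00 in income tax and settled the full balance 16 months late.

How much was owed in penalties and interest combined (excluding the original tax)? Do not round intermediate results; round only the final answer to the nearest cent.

Penalty (uncapped): 16 × 3% × A$6,440.00 = A$3,091.20; cap = 27.5% × A$6,440.00 = A$1,771.00 → penalty = A$1,771.00
Interest: A$6,440.00 × ((1 + 0.003)^16 − 1) = A$6,440.00 × 0.0490953… = A$316.1735…
Penalties + interest = A$1,771.0000 + A$316.1735… = A$2,087.17

A$2,087.17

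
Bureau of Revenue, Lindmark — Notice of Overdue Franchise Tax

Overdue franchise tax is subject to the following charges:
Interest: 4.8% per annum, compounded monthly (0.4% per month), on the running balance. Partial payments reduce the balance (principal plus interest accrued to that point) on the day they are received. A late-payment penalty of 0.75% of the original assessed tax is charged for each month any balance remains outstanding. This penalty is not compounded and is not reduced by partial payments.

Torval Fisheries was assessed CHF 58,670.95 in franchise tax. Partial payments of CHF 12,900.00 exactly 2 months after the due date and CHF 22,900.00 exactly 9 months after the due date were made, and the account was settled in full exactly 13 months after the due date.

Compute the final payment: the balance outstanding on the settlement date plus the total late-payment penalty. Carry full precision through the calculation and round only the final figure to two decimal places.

CHF 30,768.87

Balance at month 2: CHF 58,670.9500 × (1 + 0.004)^2 = CHF 59,141.2563…
After CHF 12,900.00 payment: CHF 59,141.2563… − CHF 12,900.00 = CHF 46,241.2563…
Balance at month 9: CHF 46,241.2563… × (1 + 0.004)^7 = CHF 47,551.6526…
After CHF 22,900.00 payment: CHF 47,551.6526… − CHF 22,900.00 = CHF 24,651.6526…
Balance at month 13: CHF 24,651.6526… × (1 + 0.004)^4 = CHF 25,048.4519…
Penalty: 13 × 0.75% × CHF 58,670.95 = CHF 5,720.42…
Final settlement = outstanding balance + penalty = CHF 25,048.4519… + CHF 5,720.42… = CHF 30,768.87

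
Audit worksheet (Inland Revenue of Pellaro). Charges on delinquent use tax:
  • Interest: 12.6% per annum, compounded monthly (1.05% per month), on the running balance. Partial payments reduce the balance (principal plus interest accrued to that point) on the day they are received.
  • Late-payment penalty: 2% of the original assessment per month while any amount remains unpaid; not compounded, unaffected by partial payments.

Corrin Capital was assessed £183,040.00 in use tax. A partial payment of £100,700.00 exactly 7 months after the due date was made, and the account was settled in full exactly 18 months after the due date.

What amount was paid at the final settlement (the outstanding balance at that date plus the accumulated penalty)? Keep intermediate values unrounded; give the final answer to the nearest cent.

Balance at month 7: £183,040.0000 × (1 + 0.0105)^7 = £196,924.7179…
After £100,700.00 payment: £196,924.7179… − £100,700.00 = £96,224.7179…
Balance at month 18: £96,224.7179… × (1 + 0.0105)^11 = £107,940.9269…
Penalty: 18 × 2% × £183,040.00 = £65,894.40
Final settlement = outstanding balance + penalty = £107,940.9269… + £65,894.40 = £173,835.33

£173,835.33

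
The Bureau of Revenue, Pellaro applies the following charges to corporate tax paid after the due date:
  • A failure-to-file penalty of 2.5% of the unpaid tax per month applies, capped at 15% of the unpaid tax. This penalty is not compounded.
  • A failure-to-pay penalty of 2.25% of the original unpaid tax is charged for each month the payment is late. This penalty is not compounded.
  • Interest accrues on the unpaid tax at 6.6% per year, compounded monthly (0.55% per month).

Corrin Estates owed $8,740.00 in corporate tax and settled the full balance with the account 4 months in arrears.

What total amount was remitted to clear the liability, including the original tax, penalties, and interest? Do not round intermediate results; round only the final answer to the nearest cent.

Failure-to-file: 4 × 2.5% × $8,740.00 = $874.00 (under the 15% cap)
Failure-to-pay penalty: 4 × 2.25% × $8,740.00 = $786.60
Interest: $8,740.00 × ((1 + 0.0055)^4 − 1) = $8,740.00 × 0.0221822… = $193.8721…
Total = $8,740.00 + $1,660.6000 + $193.8721… = $10,594.47

$10,594.47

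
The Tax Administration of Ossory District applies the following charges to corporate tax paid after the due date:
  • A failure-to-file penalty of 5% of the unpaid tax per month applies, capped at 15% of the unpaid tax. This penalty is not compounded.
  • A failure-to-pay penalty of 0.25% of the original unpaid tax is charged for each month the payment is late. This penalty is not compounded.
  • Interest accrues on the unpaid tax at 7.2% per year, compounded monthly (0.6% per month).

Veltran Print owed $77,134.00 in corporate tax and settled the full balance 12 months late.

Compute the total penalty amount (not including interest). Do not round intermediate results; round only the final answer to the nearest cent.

Failure-to-file: 12 × 5% × $77,134.00 = $46,280.40, capped at 15% × $77,134.00 = $11,570.10
Failure-to-pay penalty: 12 × 0.25% × $77,134.00 = $2,314.02
Total penalty = $11,570.10 + $2,314.02 = $13,884.12

$13,884.12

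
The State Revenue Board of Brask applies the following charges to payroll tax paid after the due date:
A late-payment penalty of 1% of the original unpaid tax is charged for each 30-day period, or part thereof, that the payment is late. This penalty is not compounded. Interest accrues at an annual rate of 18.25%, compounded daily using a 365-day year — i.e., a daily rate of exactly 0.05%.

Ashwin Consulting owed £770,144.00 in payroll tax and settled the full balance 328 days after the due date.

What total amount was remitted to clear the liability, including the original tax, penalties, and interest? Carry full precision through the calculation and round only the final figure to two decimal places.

£992,073.34

Penalty periods: ⌈328/30⌉ = 11; penalty = 11 × 1% × £770,144.00 = £84,715.84
Interest: £770,144.00 × ((1 + 0.0005)^328 − 1) = £770,144.00 × 0.17816603… = £137,213.4955…
Total = £770,144.00 + £84,715.8400 + £137,213.4955… = £992,073.34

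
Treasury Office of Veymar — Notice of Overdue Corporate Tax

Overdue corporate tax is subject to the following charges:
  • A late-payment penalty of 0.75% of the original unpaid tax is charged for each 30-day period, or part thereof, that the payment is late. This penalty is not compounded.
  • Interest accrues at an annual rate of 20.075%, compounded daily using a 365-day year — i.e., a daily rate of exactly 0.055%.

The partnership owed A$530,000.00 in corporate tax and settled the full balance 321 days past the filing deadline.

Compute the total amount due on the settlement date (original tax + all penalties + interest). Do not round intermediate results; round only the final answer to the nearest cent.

Penalty periods: ⌈321/30⌉ = 11; penalty = 11 × 0.75% × A$530,000.00 = A$43,725.00
Interest: A$530,000.00 × ((1 + 0.00055)^321 − 1) = A$530,000.00 × 0.19303618… = A$102,309.1735…
Total = A$530,000.00 + A$43,725.0000 + A$102,309.1735… = A$676,034.17

A$676,034.17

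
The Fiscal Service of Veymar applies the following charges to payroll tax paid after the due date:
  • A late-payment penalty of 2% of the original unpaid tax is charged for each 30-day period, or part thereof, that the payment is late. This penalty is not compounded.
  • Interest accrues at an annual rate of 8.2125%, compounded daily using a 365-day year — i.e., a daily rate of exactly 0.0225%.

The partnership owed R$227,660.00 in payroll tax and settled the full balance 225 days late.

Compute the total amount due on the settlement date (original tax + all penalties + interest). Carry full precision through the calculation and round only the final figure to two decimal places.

R$275,906.24

Penalty periods: ⌈225/30⌉ = 8; penalty = 8 × 2% × R$227,660.00 = R$36,425.60
Interest: R$227,660.00 × ((1 + 0.000225)^225 − 1) = R$227,660.00 × 0.05192236… = R$11,820.6436…
Total = R$227,660.00 + R$36,425.6000 + R$11,820.6436… = R$275,906.24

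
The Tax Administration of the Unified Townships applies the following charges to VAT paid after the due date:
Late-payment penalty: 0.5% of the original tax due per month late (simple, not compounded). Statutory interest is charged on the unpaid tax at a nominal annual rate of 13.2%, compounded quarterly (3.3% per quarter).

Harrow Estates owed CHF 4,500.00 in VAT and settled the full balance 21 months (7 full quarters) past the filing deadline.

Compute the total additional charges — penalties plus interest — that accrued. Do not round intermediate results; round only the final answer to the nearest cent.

CHF 1,620.76

Late-payment penalty = 0.5% × CHF 4,500.00 × 21 mo = CHF 472.50
Interest: CHF 4,500.00 × ((1 + 0.033)^7 − 1) = CHF 4,500.00 × 0.2551691… = CHF 1,148.2611…
Penalties + interest = CHF 472.5000 + CHF 1,148.2611… = CHF 1,620.76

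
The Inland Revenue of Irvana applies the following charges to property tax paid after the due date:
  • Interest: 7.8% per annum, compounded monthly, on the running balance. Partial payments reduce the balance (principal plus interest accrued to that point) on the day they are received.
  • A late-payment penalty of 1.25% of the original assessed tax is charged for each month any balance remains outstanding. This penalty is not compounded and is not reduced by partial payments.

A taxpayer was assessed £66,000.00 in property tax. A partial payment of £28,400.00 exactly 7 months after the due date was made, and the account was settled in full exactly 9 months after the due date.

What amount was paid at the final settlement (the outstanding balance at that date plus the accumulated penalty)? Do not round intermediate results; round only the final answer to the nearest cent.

£48,617.52

Monthly rate = 7.8% ÷ 12 = 0.65%
Balance at month 7: £66,000.0000 × (1 + 0.0065)^7 = £69,062.1970…
After £28,400.00 payment: £69,062.1970… − £28,400.00 = £40,662.1970…
Balance at month 9: £40,662.1970… × (1 + 0.0065)^2 = £41,192.5236…
Penalty: 9 × 1.25% × £66,000.00 = £7,425.00
Final settlement = outstanding balance + penalty = £41,192.5236… + £7,425.00 = £48,617.52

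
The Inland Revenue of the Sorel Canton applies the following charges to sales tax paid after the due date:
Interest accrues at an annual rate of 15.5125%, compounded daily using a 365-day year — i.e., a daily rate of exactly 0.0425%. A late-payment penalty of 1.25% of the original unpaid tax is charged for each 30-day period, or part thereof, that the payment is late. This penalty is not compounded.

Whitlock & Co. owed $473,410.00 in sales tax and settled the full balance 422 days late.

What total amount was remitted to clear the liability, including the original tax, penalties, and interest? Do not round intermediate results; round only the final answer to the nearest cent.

$655,149.18

Penalty periods: ⌈422/30⌉ = 15; penalty = 15 × 1.25% × $473,410.00 = $88,764.38…
Interest: $473,410.00 × ((1 + 0.000425)^422 − 1) = $473,410.00 × 0.19639384… = $92,974.8078…
Total = $473,410.00 + $88,764.3750 + $92,974.8078… = $655,149.18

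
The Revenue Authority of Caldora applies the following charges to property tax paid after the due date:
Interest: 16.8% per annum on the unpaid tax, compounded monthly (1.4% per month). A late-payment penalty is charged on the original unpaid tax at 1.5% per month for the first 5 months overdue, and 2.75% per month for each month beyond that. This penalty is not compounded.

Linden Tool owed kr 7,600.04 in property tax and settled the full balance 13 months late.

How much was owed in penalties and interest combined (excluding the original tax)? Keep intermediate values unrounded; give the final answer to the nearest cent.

kr 3,747.59

Penalty, months 1–5: 5 × 1.5% × kr 7,600.04 = kr 570.00…
Penalty, months 6–13: 8 × 2.75% × kr 7,600.04 = kr 1,672.01…
Interest: kr 7,600.04 × ((1 + 0.014)^13 − 1) = kr 7,600.04 × 0.1981010… = kr 1,505.5752…
Penalties + interest = kr 2,242.0118 + kr 1,505.5752… = kr 3,747.59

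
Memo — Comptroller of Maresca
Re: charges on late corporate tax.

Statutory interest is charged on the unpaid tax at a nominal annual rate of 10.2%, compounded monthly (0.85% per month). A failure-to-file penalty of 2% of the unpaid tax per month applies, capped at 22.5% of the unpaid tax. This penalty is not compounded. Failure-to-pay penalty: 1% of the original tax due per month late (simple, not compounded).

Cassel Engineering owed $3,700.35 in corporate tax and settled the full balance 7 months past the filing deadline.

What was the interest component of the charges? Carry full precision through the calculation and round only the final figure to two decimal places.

$225.87

Interest: $3,700.35 × ((1 + 0.0085)^7 − 1) = $3,700.35 × 0.0610389… = $225.8654…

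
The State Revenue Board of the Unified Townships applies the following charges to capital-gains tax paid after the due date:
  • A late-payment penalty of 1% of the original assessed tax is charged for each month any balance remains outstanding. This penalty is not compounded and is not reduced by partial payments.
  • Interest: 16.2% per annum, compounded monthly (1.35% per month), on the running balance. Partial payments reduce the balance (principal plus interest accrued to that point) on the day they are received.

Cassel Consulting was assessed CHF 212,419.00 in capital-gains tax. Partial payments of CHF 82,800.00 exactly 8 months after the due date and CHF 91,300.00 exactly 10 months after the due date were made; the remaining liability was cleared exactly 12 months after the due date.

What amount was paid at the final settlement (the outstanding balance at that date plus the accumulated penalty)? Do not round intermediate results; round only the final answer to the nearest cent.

Balance at month 8: CHF 212,419.0000 × (1 + 0.0135)^8 = CHF 236,473.9927…
After CHF 82,800.00 payment: CHF 236,473.9927… − CHF 82,800.00 = CHF 153,673.9927…
Balance at month 10: CHF 153,673.9927… × (1 + 0.0135)^2 = CHF 157,851.1976…
After CHF 91,300.00 payment: CHF 157,851.1976… − CHF 91,300.00 = CHF 66,551.1976…
Balance at month 12: CHF 66,551.1976… × (1 + 0.0135)^2 = CHF 68,360.2089…
Penalty: 12 × 1% × CHF 212,419.00 = CHF 25,490.28
Final settlement = outstanding balance + penalty = CHF 68,360.2089… + CHF 25,490.28 = CHF 93,850.49

CHF 93,850.49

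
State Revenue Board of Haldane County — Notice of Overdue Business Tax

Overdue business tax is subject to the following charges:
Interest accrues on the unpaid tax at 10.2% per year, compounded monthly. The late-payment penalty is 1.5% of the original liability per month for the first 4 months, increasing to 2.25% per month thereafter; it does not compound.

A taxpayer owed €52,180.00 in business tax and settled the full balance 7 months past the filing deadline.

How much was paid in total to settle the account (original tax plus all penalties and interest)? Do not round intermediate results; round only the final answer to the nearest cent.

€62,017.96

Penalty, months 1–4: 4 × 1.5% × €52,180.00 = €3,130.80
Penalty, months 5–7: 3 × 2.25% × €52,180.00 = €3,522.15
Interest (10.2%/yr ÷ 12 = 0.85%/month): €52,180.00 × ((1 + 0.0085)^7 − 1) = €3,185.0113…
Total = €52,180.00 + €6,652.9500 + €3,185.0113… = €62,017.96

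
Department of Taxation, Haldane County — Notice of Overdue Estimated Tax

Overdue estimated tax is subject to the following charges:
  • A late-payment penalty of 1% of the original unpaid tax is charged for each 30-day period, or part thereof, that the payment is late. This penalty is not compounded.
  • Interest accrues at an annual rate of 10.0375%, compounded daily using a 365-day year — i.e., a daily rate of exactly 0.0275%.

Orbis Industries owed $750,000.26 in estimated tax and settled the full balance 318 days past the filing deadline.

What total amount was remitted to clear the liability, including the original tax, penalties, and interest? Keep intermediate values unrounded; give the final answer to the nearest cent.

$901,031.24

Penalty periods: ⌈318/30⌉ = 11; penalty = 11 × 1% × $750,000.26 = $82,500.03…
Interest: $750,000.26 × ((1 + 0.000275)^318 − 1) = $750,000.26 × 0.09137457… = $68,530.9534…
Total = $750,000.26 + $82,500.0286 + $68,530.9534… = $901,031.24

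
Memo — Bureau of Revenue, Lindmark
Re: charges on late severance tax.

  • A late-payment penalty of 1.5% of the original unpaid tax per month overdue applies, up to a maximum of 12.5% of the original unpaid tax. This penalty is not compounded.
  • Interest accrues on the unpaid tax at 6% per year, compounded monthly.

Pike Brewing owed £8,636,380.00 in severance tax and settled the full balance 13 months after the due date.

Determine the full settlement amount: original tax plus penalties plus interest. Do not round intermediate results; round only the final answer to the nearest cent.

£10,294,445.79

Penalty (uncapped): 13 × 1.5% × £8,636,380.00 = £1,684,094.10; cap = 12.5% × £8,636,380.00 = £1,079,547.50 → penalty = £1,079,547.50
Interest (6%/yr ÷ 12 = 0.5%/month): £8,636,380.00 × ((1 + 0.005)^13 − 1) = £578,518.2859…
Total = £8,636,380.00 + £1,079,547.5000 + £578,518.2859… = £10,294,445.79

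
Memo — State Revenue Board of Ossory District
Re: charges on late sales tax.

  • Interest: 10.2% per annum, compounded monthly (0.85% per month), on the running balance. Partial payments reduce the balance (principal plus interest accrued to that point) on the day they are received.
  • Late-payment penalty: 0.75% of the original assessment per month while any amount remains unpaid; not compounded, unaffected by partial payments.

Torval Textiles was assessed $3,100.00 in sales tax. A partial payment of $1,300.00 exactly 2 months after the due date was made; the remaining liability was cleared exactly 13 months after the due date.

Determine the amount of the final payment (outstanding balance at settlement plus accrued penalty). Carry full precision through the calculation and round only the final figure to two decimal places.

$2,335.98

Balance at month 2: $3,100.0000 × (1 + 0.0085)^2 = $3,152.9240…
After $1,300.00 payment: $3,152.9240… − $1,300.00 = $1,852.9240…
Balance at month 13: $1,852.9240… × (1 + 0.0085)^11 = $2,033.7264…
Penalty: 13 × 0.75% × $3,100.00 = $302.25
Final settlement = outstanding balance + penalty = $2,033.7264… + $302.25 = $2,335.98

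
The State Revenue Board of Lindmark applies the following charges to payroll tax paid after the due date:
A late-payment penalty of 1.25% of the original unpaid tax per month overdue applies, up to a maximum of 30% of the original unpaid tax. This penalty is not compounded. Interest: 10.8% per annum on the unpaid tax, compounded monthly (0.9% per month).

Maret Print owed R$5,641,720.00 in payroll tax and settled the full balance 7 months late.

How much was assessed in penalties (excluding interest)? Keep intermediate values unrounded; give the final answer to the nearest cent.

Penalty: 7 × 1.25% × R$5,641,720.00 = R$493,650.50 (below the 30% cap of R$1,692,516.00)

R$493,650.50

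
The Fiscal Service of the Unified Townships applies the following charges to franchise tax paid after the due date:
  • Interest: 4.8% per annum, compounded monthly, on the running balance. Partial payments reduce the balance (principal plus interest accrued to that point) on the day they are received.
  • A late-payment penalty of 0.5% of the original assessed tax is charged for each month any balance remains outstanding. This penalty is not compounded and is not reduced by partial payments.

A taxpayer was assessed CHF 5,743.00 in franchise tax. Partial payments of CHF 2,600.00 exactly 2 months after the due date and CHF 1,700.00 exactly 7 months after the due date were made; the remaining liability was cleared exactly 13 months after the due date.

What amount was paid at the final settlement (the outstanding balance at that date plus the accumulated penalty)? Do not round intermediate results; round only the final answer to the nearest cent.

Monthly rate = 4.8% ÷ 12 = 0.4%
Balance at month 2: CHF 5,743.0000 × (1 + 0.004)^2 = CHF 5,789.0359…
After CHF 2,600.00 payment: CHF 5,789.0359… − CHF 2,600.00 = CHF 3,189.0359…
Balance at month 7: CHF 3,189.0359… × (1 + 0.004)^5 = CHF 3,253.3289…
After CHF 1,700.00 payment: CHF 3,253.3289… − CHF 1,700.00 = CHF 1,553.3289…
Balance at month 13: CHF 1,553.3289… × (1 + 0.004)^6 = CHF 1,590.9836…
Penalty: 13 × 0.5% × CHF 5,743.00 = CHF 373.30…
Final settlement = outstanding balance + penalty = CHF 1,590.9836… + CHF 373.30… = CHF 1,964.28

CHF 1,964.28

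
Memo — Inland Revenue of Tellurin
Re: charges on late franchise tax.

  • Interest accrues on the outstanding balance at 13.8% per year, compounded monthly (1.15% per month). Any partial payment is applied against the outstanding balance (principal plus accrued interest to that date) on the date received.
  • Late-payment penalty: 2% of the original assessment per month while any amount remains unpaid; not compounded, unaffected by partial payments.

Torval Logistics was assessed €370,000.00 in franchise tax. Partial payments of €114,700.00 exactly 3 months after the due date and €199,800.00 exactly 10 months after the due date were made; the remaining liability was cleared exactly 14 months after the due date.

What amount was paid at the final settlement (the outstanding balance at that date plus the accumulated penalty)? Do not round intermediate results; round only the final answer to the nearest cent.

Balance at month 3: €370,000.0000 × (1 + 0.0115)^3 = €382,912.3602…
After €114,700.00 payment: €382,912.3602… − €114,700.00 = €268,212.3602…
Balance at month 10: €268,212.3602… × (1 + 0.0115)^7 = €290,562.7904…
After €199,800.00 payment: €290,562.7904… − €199,800.00 = €90,762.7904…
Balance at month 14: €90,762.7904… × (1 + 0.0115)^4 = €95,010.4528…
Penalty: 14 × 2% × €370,000.00 = €103,600.00
Final settlement = outstanding balance + penalty = €95,010.4528… + €103,600.00 = €198,610.45

€198,610.45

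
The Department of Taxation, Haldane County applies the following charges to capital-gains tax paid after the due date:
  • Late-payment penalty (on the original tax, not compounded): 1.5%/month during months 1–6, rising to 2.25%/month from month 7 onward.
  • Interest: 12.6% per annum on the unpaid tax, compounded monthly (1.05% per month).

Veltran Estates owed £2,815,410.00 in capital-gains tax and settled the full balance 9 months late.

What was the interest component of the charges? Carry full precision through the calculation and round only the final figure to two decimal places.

Interest: £2,815,410.00 × ((1 + 0.0105)^9 − 1) = £2,815,410.00 × 0.0985678… = £277,508.7367…

£277,508.74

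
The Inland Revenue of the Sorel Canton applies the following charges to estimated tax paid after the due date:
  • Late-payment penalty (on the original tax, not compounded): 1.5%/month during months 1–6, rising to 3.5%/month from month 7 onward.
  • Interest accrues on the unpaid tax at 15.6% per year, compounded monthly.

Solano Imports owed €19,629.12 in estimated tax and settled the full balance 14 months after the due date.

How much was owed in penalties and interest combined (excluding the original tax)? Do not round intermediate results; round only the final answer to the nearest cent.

€11,153.42

Penalty, months 1–6: 6 × 1.5% × €19,629.12 = €1,766.62…
Penalty, months 7–14: 8 × 3.5% × €19,629.12 = €5,496.15…
Interest (15.6%/yr ÷ 12 = 1.3%/month): €19,629.12 × ((1 + 0.013)^14 − 1) = €3,890.6497…
Penalties + interest = €7,262.7744 + €3,890.6497… = €11,153.42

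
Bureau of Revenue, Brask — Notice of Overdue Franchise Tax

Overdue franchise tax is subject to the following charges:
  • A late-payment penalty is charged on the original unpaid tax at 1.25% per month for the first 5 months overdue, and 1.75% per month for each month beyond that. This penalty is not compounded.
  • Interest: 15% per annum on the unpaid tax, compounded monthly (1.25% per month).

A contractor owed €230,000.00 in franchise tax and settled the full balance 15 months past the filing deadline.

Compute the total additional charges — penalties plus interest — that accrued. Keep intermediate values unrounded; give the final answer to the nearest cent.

€101,735.71

Penalty, months 1–5: 5 × 1.25% × €230,000.00 = €14,375.00
Penalty, months 6–15: 10 × 1.75% × €230,000.00 = €40,250.00
Interest: €230,000.00 × ((1 + 0.0125)^15 − 1) = €230,000.00 × 0.2048292… = €47,110.7121…
Penalties + interest = €54,625.0000 + €47,110.7121… = €101,735.71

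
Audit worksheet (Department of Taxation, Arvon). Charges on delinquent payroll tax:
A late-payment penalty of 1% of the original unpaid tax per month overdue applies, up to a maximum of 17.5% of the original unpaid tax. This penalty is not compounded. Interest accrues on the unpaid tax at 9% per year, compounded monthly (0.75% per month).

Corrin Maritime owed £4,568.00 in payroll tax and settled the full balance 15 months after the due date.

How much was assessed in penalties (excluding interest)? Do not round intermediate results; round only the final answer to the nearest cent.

Penalty: 15 × 1% × £4,568.00 = £685.20 (below the 17.5% cap of £799.40)

£685.20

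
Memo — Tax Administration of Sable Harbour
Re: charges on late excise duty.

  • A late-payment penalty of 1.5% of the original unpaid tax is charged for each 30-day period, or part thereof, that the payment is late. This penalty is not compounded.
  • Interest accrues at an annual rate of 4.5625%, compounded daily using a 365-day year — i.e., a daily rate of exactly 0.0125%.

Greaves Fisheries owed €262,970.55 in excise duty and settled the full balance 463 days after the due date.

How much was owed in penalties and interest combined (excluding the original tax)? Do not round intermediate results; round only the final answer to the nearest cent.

€78,780.38

Penalty periods: ⌈463/30⌉ = 16; penalty = 16 × 1.5% × €262,970.55 = €63,112.93…
Interest: €262,970.55 × ((1 + 0.000125)^463 − 1) = €262,970.55 × 0.05957871… = €15,667.4454…
Penalties + interest = €63,112.9320 + €15,667.4454… = €78,780.38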